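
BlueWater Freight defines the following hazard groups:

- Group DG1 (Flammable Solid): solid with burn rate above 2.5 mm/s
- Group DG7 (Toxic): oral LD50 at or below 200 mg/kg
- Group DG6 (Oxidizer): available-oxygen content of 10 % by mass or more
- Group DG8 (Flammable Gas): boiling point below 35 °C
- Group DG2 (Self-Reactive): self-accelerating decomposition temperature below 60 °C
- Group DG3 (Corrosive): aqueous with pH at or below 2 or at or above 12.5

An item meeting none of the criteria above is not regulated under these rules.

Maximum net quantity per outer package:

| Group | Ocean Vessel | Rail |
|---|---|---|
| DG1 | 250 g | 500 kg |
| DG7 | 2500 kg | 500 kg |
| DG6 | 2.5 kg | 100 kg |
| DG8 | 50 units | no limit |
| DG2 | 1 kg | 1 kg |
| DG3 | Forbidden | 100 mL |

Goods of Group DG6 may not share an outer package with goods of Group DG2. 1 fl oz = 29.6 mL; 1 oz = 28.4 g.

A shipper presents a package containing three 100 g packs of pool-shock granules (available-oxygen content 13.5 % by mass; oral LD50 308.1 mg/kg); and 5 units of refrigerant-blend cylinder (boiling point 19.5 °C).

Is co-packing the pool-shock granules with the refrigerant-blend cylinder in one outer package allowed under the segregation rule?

Yes

Available-oxygen content 13.5 % by mass meets the Group DG6 criterion (Oxidizer), so the pool-shock granules are Group DG6.
The refrigerant-blend cylinder has boiling point 19.5 °C, which is < 35 °C, so it is Group DG8 (Flammable Gas).
No segregation rule bars Group DG6 with Group DG8.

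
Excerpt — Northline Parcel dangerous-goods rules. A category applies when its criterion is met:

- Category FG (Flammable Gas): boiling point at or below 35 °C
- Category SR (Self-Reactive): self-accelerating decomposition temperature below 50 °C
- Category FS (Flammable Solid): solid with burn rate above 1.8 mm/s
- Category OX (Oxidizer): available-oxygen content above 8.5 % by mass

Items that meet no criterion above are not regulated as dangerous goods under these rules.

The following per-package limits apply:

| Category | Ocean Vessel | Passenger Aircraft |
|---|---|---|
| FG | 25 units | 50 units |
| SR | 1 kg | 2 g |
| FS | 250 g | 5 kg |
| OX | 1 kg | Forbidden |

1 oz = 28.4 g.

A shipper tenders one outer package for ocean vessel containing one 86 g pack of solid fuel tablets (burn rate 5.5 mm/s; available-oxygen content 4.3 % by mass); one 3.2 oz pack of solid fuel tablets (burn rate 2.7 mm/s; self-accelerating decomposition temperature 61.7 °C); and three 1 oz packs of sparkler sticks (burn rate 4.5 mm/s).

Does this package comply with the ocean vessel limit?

No

With burn rate 5.5 mm/s (> 1.8 mm/s), the solid fuel tablets fall in Category FS.
With burn rate 2.7 mm/s (> 1.8 mm/s), the solid fuel tablets fall in Category FS.
The sparkler sticks have burn rate 4.5 mm/s, which is > 1.8 mm/s, so they are Category FS (Flammable Solid).
Total Category FS: 86 g + (one 3.2 oz pack = 90.88 g) + (three 1 oz packs = 85.2 g) = 262.08 g.
262.08 g > 250 g (ocean vessel limit, Category FS) — over the limit.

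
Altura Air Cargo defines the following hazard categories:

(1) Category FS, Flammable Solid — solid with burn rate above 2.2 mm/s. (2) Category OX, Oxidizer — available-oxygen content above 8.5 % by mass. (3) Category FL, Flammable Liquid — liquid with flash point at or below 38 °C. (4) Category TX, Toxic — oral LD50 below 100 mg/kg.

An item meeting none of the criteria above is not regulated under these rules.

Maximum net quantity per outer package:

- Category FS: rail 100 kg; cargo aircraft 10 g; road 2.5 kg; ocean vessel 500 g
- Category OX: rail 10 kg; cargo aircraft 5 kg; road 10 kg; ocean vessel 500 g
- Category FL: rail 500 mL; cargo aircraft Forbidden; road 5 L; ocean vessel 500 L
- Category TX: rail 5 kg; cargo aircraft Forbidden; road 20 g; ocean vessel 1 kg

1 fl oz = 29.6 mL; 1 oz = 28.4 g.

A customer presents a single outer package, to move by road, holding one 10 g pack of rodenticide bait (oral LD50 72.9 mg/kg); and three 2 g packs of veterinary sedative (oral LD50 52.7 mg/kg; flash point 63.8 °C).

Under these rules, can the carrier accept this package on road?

The rodenticide bait has oral LD50 72.9 mg/kg, which is < 100 mg/kg, so it is Category TX (Toxic).
Veterinary sedative: oral LD50 52.7 mg/kg < 100 mg/kg → Category TX (Toxic).
Category TX net quantity: 10 g + (three 2 g packs = 6 g) = 16 g.
That is within the Category TX road limit of 20 g.

Yes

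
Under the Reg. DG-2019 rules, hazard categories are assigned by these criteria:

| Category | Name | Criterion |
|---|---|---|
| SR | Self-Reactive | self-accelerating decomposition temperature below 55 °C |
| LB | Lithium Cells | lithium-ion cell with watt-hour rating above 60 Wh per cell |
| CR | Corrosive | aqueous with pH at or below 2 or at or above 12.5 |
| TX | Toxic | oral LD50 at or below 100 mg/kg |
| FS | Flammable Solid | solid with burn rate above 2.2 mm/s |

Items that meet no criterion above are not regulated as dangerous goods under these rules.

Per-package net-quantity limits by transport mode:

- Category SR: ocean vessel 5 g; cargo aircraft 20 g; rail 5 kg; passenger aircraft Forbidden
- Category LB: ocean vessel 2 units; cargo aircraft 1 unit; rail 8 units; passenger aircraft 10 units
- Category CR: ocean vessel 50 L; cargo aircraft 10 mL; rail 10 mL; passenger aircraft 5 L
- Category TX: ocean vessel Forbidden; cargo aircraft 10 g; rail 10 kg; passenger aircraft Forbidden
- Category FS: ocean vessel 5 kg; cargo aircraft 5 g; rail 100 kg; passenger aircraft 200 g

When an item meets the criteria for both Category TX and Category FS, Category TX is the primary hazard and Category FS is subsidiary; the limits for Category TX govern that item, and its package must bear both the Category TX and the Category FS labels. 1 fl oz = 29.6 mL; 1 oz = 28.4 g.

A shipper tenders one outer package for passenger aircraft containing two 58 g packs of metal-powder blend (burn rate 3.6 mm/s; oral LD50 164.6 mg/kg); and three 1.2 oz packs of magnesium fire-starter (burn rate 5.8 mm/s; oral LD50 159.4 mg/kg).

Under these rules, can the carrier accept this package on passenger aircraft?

No

The metal-powder blend has burn rate 3.6 mm/s, which is > 2.2 mm/s, so it is Category FS (Flammable Solid).
With burn rate 5.8 mm/s (> 2.2 mm/s), the magnesium fire-starter falls in Category FS.
Category FS net quantity: (two 58 g packs = 116 g) + (three 1.2 oz packs = 102.24 g) = 218.24 g.
218.24 g > 200 g (passenger aircraft limit, Category FS) — over the limit.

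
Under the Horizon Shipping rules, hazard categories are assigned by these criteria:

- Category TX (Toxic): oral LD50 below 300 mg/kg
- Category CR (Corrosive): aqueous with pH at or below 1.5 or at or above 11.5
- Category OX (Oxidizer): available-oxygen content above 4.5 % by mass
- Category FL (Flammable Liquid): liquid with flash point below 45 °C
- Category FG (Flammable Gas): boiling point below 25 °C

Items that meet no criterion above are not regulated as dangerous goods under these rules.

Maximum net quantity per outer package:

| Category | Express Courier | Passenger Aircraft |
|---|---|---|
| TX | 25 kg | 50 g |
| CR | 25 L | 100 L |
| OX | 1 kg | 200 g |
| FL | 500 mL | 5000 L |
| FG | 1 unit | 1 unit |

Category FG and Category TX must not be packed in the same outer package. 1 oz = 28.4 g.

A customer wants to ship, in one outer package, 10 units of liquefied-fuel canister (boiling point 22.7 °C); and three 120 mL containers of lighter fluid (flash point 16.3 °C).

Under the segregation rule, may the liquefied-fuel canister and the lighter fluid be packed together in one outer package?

With boiling point 22.7 °C (< 25 °C), the liquefied-fuel canister falls in Category FG.
The lighter fluid has flash point 16.3 °C, which is < 45 °C, so it is Category FL (Flammable Liquid).
No segregation rule bars Category FG with Category FL.

Yes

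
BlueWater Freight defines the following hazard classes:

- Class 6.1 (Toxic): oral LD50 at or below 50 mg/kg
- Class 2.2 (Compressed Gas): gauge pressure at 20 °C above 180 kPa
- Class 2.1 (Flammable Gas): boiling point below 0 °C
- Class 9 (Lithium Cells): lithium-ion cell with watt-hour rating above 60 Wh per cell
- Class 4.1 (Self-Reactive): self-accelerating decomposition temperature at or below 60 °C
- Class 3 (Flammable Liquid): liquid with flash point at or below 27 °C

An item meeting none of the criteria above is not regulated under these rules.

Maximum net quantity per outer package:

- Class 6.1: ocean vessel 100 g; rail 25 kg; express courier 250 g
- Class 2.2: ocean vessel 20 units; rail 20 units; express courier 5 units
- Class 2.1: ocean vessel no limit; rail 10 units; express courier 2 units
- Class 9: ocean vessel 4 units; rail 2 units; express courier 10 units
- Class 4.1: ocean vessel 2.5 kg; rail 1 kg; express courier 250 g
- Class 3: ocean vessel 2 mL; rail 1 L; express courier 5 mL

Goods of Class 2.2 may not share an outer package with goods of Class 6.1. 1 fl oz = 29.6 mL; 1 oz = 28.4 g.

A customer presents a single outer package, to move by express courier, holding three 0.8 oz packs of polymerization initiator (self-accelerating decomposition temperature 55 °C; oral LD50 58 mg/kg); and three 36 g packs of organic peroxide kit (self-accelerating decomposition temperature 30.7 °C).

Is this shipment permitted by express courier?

Yes

Self-accelerating decomposition temperature 55 °C meets the Class 4.1 criterion (Self-Reactive), so the polymerization initiator is Class 4.1.
Self-accelerating decomposition temperature 30.7 °C meets the Class 4.1 criterion (Self-Reactive), so the organic peroxide kit is Class 4.1.
Class 4.1 net quantity: (three 0.8 oz packs = 68.16 g) + (three 36 g packs = 108 g) = 176.16 g.
That is within the Class 4.1 express courier limit of 250 g.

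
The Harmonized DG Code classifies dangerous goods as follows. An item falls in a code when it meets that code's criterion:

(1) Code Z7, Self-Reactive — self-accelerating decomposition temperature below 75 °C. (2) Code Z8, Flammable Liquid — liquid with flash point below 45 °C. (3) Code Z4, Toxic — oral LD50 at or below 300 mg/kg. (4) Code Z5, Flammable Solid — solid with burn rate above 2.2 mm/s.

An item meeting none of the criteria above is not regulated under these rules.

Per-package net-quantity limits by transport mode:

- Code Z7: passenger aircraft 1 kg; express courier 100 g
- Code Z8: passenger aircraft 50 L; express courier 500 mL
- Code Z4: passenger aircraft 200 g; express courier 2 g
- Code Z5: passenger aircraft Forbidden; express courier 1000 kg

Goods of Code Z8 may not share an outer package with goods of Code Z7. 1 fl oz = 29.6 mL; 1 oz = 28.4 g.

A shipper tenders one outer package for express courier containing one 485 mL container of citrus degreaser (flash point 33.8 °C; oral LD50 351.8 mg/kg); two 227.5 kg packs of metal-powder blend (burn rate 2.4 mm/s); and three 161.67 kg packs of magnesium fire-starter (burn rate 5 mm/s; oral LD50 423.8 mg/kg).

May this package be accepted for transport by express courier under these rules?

Flash point 33.8 °C meets the Code Z8 criterion (Flammable Liquid), so the citrus degreaser is Code Z8.
With burn rate 2.4 mm/s (> 2.2 mm/s), the metal-powder blend falls in Code Z5.
Magnesium fire-starter: burn rate 5 mm/s > 2.2 mm/s → Code Z5 (Flammable Solid).
Code Z8 quantity: 485 mL.
485 mL ≤ 500 mL (express courier limit, Code Z8) — within limit.
Code Z5 net quantity: (two 227.5 kg packs = 455 kg) + (three 161.67 kg packs = 485.01 kg) = 940.01 kg.
940.01 kg is within the express courier limit of 1000 kg for Code Z5.
The segregation rule (Code Z8 with Code Z7) does not apply to Code Z8 with Code Z5.
Every hazard code is within its express courier limit and no segregation rule is violated.

Yes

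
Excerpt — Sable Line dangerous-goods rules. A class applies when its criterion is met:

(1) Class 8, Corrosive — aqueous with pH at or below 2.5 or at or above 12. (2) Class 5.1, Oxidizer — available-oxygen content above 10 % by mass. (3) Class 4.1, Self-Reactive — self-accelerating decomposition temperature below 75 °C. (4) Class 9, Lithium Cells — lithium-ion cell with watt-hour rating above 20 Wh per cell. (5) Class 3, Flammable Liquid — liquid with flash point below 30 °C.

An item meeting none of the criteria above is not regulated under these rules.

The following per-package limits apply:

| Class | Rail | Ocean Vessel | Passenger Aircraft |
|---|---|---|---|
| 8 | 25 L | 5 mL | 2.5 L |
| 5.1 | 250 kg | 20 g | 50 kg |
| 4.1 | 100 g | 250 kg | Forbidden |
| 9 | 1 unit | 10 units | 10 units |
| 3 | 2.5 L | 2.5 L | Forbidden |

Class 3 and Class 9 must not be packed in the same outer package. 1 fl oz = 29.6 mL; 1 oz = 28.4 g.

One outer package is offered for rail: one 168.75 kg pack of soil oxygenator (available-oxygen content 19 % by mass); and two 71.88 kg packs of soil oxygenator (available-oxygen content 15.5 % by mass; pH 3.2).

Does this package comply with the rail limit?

No

The soil oxygenator has available-oxygen content 19 % by mass, which is > 10 % by mass, so it is Class 5.1 (Oxidizer).
Soil oxygenator: available-oxygen content 15.5 % by mass > 10 % by mass → Class 5.1 (Oxidizer).
Total Class 5.1: 168.75 kg + (two 71.88 kg packs = 143.76 kg) = 312.51 kg.
312.51 kg exceeds the rail limit of 250 kg for Class 5.1.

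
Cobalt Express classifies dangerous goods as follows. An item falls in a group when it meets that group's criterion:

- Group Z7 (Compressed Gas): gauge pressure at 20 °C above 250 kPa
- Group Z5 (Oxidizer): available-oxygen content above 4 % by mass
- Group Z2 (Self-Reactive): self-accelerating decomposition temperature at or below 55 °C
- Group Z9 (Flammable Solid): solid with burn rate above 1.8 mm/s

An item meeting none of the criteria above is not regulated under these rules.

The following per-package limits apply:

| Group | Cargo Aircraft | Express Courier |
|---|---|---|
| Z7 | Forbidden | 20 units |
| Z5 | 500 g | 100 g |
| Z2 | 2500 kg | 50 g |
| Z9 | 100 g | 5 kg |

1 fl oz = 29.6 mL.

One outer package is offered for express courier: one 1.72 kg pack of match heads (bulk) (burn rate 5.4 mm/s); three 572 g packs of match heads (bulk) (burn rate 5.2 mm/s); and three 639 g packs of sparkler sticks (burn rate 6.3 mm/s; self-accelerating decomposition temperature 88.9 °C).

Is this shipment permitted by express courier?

Match heads (bulk): burn rate 5.4 mm/s > 1.8 mm/s → Group Z9 (Flammable Solid).
Match heads (bulk): burn rate 5.2 mm/s > 1.8 mm/s → Group Z9 (Flammable Solid).
Burn rate 6.3 mm/s meets the Group Z9 criterion (Flammable Solid), so the sparkler sticks are Group Z9.
Group Z9 net quantity: 1.72 kg + (three 572 g packs = 1.716 kg) + (three 639 g packs = 1.917 kg) = 5.353 kg.
That exceeds the Group Z9 express courier limit of 5 kg.

No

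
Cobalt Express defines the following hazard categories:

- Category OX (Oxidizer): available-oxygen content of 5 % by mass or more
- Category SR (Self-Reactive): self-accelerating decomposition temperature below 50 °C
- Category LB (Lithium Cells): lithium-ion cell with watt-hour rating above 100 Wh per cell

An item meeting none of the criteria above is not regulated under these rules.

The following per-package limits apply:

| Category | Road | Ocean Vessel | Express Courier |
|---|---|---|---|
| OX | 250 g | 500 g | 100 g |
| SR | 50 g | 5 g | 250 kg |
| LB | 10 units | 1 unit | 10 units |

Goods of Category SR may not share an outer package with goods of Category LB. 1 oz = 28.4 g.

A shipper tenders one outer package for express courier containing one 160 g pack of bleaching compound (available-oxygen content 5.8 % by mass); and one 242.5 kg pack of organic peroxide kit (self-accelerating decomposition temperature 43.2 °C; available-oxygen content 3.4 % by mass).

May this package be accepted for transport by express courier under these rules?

No

With available-oxygen content 5.8 % by mass (≥ 5 % by mass), the bleaching compound falls in Category OX.
Organic peroxide kit: self-accelerating decomposition temperature 43.2 °C < 50 °C → Category SR (Self-Reactive).
Category OX quantity: 160 g.
160 g > 100 g (express courier limit, Category OX) — over the limit.
Category SR quantity: 242.5 kg.
That is within the Category SR express courier limit of 250 kg.
The segregation rule (Category SR with Category LB) does not apply to Category OX with Category SR.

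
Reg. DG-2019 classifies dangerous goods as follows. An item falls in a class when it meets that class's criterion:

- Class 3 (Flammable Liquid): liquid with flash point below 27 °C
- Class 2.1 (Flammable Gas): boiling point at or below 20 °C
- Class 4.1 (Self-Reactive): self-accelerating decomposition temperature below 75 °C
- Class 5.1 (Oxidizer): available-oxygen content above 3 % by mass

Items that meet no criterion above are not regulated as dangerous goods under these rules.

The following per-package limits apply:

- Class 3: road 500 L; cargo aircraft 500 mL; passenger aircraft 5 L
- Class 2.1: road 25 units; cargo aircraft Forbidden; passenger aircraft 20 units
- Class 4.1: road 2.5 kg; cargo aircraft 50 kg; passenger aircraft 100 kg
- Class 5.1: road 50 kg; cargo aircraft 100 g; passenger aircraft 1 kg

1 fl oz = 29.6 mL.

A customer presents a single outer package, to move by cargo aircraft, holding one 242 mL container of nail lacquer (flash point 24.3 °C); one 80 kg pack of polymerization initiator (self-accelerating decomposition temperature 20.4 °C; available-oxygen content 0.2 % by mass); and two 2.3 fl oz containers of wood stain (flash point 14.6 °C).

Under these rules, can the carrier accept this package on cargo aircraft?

No

With flash point 24.3 °C (< 27 °C), the nail lacquer falls in Class 3.
The polymerization initiator has self-accelerating decomposition temperature 20.4 °C, which is < 75 °C, so it is Class 4.1 (Self-Reactive).
The wood stain has flash point 14.6 °C, which is < 27 °C, so it is Class 3 (Flammable Liquid).
Total Class 3: 242 mL + (two 2.3 fl oz containers = 136.16 mL) = 378.16 mL.
378.16 mL is within the cargo aircraft limit of 500 mL for Class 3.
Class 4.1 quantity: 80 kg.
80 kg > 50 kg (cargo aircraft limit, Class 4.1) — over the limit.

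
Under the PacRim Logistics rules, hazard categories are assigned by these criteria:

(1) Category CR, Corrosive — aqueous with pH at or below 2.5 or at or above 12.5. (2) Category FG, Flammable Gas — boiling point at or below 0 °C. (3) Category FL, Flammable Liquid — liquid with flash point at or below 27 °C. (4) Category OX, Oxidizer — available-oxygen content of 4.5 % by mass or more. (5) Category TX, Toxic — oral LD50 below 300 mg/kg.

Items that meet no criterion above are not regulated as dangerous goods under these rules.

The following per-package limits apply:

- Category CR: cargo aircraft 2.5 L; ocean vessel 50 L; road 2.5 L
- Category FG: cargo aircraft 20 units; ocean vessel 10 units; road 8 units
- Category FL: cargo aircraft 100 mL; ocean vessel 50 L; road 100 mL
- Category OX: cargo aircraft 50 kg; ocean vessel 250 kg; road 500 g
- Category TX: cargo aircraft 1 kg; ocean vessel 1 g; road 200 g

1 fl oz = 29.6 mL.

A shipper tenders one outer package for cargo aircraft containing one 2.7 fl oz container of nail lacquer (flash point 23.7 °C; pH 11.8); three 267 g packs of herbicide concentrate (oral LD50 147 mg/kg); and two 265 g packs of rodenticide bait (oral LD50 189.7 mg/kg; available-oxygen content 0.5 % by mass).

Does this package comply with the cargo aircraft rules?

No

With flash point 23.7 °C (≤ 27 °C), the nail lacquer falls in Category FL.
With oral LD50 147 mg/kg (< 300 mg/kg), the herbicide concentrate falls in Category TX.
The rodenticide bait has oral LD50 189.7 mg/kg, which is < 300 mg/kg, so it is Category TX (Toxic).
Category TX net quantity: (three 267 g packs = 801 g) + (two 265 g packs = 530 g) = 1.331 kg.
1.331 kg exceeds the cargo aircraft limit of 1 kg for Category TX.
Category FL quantity: one 2.7 fl oz container = 79.92 mL.
79.92 mL is within the cargo aircraft limit of 100 mL for Category FL.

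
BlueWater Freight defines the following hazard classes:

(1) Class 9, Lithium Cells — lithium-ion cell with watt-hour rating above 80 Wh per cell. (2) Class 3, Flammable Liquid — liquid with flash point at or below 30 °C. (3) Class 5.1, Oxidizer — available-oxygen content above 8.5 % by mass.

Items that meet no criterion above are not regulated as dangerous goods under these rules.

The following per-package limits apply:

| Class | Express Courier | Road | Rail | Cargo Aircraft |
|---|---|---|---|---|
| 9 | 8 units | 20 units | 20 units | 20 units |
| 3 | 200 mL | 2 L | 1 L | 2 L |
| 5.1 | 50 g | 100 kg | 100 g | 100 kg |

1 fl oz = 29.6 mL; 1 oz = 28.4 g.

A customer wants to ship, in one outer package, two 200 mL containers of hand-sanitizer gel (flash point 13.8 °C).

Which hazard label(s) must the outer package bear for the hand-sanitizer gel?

Class 3

The hand-sanitizer gel has flash point 13.8 °C, which is ≤ 30 °C, so it is Class 3 (Flammable Liquid).
Only the Class 3 label is required.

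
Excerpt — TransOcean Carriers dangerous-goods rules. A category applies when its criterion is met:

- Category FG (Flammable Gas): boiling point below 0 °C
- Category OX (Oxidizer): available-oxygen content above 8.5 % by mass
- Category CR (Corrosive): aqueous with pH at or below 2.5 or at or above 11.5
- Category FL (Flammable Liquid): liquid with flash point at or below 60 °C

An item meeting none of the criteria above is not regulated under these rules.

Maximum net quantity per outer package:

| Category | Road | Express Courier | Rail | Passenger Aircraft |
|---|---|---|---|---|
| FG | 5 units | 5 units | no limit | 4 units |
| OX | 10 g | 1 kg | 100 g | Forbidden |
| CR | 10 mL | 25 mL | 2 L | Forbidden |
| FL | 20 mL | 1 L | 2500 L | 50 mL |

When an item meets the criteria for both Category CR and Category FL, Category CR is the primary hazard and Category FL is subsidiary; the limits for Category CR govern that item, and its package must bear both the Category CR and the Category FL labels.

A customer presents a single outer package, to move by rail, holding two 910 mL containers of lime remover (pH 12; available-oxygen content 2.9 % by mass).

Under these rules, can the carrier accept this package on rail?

The lime remover has pH 12, which is ≥ 11.5, so it is Category CR (Corrosive).
Category CR quantity: two 910 mL containers = 1.82 L.
1.82 L ≤ 2 L (rail limit, Category CR) — within limit.

Yes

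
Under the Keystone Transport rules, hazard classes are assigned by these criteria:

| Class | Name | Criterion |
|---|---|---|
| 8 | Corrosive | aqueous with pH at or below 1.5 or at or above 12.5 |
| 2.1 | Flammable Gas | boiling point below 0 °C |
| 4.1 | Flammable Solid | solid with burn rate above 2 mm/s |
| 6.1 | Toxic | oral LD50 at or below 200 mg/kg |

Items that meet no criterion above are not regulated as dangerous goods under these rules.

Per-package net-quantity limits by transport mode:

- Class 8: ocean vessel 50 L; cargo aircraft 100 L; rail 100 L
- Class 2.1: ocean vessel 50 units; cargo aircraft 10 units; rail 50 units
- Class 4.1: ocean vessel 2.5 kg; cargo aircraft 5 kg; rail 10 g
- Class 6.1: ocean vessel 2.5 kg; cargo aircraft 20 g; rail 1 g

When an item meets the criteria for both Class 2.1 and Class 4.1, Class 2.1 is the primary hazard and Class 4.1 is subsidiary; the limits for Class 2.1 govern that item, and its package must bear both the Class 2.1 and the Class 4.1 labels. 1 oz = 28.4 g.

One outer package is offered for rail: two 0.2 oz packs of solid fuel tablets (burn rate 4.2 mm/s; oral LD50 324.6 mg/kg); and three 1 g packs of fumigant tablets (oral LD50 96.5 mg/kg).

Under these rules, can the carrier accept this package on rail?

No

The solid fuel tablets have burn rate 4.2 mm/s, which is > 2 mm/s, so they are Class 4.1 (Flammable Solid).
Fumigant tablets: oral LD50 96.5 mg/kg ≤ 200 mg/kg → Class 6.1 (Toxic).
Class 4.1 quantity: two 0.2 oz packs = 11.36 g.
That exceeds the Class 4.1 rail limit of 10 g.
Class 6.1 quantity: three 1 g packs = 3 g.
3 g exceeds the rail limit of 1 g for Class 6.1.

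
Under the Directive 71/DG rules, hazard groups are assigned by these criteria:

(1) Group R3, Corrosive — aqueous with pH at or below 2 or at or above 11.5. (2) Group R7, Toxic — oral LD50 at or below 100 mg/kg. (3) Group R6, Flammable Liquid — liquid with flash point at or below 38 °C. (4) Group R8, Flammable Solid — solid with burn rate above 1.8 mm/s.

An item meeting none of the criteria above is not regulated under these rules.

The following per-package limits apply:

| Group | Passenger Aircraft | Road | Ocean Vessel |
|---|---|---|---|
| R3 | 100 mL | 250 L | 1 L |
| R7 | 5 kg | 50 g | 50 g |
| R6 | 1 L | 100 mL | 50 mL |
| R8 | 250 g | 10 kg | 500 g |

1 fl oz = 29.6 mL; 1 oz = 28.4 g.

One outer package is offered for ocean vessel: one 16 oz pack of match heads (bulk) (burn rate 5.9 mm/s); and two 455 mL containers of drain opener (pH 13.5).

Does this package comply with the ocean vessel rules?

Match heads (bulk): burn rate 5.9 mm/s > 1.8 mm/s → Group R8 (Flammable Solid).
The drain opener has pH 13.5, which is ≥ 11.5, so it is Group R3 (Corrosive).
Group R3 quantity: two 455 mL containers = 910 mL.
That is within the Group R3 ocean vessel limit of 1 L.
Group R8 quantity: one 16 oz pack = 454.4 g.
That is within the Group R8 ocean vessel limit of 500 g.
Every hazard group is within its ocean vessel limit and no segregation rule is violated.

Yes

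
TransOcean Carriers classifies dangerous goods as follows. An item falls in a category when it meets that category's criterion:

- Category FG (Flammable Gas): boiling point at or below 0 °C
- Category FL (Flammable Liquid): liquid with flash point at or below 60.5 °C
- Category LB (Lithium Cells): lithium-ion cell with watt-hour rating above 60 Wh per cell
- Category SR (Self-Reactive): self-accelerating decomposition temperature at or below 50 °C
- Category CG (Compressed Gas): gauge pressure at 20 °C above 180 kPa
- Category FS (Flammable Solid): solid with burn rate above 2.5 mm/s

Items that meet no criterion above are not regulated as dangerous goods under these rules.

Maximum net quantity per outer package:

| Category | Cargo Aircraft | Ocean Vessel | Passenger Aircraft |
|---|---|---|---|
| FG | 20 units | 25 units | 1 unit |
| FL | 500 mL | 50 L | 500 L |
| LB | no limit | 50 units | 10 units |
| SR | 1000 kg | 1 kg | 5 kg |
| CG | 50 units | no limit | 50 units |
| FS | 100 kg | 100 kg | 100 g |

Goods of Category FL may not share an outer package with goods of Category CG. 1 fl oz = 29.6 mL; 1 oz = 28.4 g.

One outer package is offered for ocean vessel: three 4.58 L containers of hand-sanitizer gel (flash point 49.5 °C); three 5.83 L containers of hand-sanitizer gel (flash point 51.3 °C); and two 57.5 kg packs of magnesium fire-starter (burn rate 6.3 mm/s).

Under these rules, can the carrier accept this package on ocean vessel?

No

Flash point 49.5 °C meets the Category FL criterion (Flammable Liquid), so the hand-sanitizer gel is Category FL.
Flash point 51.3 °C meets the Category FL criterion (Flammable Liquid), so the hand-sanitizer gel is Category FL.
The magnesium fire-starter has burn rate 6.3 mm/s, which is > 2.5 mm/s, so it is Category FS (Flammable Solid).
Category FL net quantity: (three 4.58 L containers = 13.74 L) + (three 5.83 L containers = 17.49 L) = 31.23 L.
That is within the Category FL ocean vessel limit of 50 L.
Category FS quantity: two 57.5 kg packs = 115 kg.
115 kg exceeds the ocean vessel limit of 100 kg for Category FS.
The segregation rule (Category FL with Category CG) does not apply to Category FL with Category FS.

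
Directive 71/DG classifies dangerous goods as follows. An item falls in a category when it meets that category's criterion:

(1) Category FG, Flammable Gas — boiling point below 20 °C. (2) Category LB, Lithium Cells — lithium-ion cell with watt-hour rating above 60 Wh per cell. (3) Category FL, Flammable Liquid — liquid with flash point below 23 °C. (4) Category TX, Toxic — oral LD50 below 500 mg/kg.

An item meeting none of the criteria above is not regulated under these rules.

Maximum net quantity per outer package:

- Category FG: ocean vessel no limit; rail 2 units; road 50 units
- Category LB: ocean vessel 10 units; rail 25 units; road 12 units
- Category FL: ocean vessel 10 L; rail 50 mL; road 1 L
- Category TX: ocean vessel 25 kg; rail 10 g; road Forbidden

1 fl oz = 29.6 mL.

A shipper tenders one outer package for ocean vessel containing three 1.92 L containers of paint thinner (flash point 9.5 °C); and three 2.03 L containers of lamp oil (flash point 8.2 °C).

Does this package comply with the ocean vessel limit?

No

With flash point 9.5 °C (< 23 °C), the paint thinner falls in Category FL.
Lamp oil: flash point 8.2 °C < 23 °C → Category FL (Flammable Liquid).
Category FL net quantity: (three 1.92 L containers = 5.76 L) + (three 2.03 L containers = 6.09 L) = 11.85 L.
That exceeds the Category FL ocean vessel limit of 10 L.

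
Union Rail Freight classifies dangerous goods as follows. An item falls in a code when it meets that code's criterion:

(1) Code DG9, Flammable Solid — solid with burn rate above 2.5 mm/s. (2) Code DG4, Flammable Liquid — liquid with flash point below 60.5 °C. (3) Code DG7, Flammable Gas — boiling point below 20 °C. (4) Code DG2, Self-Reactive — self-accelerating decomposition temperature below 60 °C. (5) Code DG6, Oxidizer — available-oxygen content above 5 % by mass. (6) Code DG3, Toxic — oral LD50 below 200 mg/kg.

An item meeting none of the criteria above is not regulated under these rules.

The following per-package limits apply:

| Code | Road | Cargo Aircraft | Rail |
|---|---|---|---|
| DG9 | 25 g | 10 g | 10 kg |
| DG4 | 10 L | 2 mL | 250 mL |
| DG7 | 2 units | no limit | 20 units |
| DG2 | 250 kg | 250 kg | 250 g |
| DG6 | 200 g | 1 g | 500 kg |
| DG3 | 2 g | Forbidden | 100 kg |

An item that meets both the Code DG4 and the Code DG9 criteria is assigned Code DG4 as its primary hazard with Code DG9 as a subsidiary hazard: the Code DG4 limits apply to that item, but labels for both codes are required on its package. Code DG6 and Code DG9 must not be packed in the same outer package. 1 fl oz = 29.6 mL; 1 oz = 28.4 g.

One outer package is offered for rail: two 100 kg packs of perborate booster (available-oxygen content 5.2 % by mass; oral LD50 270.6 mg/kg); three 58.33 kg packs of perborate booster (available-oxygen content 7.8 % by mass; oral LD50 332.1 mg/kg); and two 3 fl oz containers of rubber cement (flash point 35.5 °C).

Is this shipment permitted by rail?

The perborate booster has available-oxygen content 5.2 % by mass, which is > 5 % by mass, so it is Code DG6 (Oxidizer).
The perborate booster has available-oxygen content 7.8 % by mass, which is > 5 % by mass, so it is Code DG6 (Oxidizer).
The rubber cement has flash point 35.5 °C, which is < 60.5 °C, so it is Code DG4 (Flammable Liquid).
Total Code DG6: (two 100 kg packs = 200 kg) + (three 58.33 kg packs = 174.99 kg) = 374.99 kg.
That is within the Code DG6 rail limit of 500 kg.
Code DG4 quantity: two 3 fl oz containers = 177.6 mL.
That is within the Code DG4 rail limit of 250 mL.
The segregation rule (Code DG6 with Code DG9) does not apply to Code DG6 with Code DG4.
Every hazard code is within its rail limit and no segregation rule is violated.

Yes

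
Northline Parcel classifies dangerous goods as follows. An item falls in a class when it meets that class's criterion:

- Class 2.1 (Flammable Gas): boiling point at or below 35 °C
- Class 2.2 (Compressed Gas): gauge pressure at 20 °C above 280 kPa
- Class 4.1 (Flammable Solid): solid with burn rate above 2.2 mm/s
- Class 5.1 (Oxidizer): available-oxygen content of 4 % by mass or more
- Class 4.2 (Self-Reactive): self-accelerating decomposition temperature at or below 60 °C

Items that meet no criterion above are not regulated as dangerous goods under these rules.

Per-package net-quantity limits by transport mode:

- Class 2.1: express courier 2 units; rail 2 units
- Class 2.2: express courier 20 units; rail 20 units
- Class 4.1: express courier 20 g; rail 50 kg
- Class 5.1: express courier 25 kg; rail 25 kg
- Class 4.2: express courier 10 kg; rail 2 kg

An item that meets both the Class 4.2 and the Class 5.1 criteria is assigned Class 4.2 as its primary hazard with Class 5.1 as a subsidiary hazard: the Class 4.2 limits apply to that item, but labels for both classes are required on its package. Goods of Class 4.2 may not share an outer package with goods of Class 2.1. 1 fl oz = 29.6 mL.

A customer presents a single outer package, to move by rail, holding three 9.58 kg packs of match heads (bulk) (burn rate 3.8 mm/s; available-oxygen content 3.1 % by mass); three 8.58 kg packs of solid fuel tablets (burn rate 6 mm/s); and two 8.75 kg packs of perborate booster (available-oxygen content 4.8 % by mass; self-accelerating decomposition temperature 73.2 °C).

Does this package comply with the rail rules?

Match heads (bulk): burn rate 3.8 mm/s > 2.2 mm/s → Class 4.1 (Flammable Solid).
Solid fuel tablets: burn rate 6 mm/s > 2.2 mm/s → Class 4.1 (Flammable Solid).
The perborate booster has available-oxygen content 4.8 % by mass, which is ≥ 4 % by mass, so it is Class 5.1 (Oxidizer).
Total Class 4.1: (three 9.58 kg packs = 28.74 kg) + (three 8.58 kg packs = 25.74 kg) = 54.48 kg.
54.48 kg exceeds the rail limit of 50 kg for Class 4.1.
Class 5.1 quantity: two 8.75 kg packs = 17.5 kg.
That is within the Class 5.1 rail limit of 25 kg.
The segregation rule (Class 4.2 with Class 2.1) does not apply to Class 4.1 with Class 5.1.

No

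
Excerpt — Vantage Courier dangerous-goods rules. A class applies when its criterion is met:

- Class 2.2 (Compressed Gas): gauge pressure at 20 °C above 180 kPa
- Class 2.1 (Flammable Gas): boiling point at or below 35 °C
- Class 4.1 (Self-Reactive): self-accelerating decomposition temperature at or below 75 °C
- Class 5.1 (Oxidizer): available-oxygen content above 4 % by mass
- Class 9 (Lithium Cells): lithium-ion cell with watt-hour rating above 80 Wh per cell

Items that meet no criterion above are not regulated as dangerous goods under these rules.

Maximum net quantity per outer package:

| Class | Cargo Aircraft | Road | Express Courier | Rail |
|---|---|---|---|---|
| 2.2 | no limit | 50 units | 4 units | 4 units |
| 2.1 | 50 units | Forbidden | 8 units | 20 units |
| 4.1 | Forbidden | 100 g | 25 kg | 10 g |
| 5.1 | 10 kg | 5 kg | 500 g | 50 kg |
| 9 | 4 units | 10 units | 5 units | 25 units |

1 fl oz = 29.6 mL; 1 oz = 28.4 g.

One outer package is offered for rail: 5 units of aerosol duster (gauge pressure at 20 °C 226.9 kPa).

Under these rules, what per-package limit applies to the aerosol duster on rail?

Gauge pressure at 20 °C 226.9 kPa meets the Class 2.2 criterion (Compressed Gas), so the aerosol duster is Class 2.2.
The rail limit for Class 2.2 is 4 units.

4 units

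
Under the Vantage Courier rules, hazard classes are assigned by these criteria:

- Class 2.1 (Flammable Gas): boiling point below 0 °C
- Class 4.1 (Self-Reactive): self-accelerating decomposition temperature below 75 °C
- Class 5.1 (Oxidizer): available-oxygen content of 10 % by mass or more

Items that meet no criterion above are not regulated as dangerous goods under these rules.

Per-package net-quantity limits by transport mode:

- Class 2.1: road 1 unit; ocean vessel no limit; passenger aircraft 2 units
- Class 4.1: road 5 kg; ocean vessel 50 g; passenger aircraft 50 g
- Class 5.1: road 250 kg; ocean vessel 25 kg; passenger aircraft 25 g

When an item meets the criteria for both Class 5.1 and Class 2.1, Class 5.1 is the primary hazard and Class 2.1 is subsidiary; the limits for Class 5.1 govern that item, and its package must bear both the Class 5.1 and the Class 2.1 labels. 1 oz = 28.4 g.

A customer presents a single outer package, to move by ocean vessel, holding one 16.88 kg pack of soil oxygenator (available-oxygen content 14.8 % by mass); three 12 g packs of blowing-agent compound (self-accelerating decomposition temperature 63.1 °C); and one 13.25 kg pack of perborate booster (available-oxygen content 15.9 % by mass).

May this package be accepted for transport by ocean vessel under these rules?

With available-oxygen content 14.8 % by mass (≥ 10 % by mass), the soil oxygenator falls in Class 5.1.
Self-accelerating decomposition temperature 63.1 °C meets the Class 4.1 criterion (Self-Reactive), so the blowing-agent compound is Class 4.1.
With available-oxygen content 15.9 % by mass (≥ 10 % by mass), the perborate booster falls in Class 5.1.
Total Class 5.1: 16.88 kg + 13.25 kg = 30.13 kg.
That exceeds the Class 5.1 ocean vessel limit of 25 kg.
Class 4.1 quantity: three 12 g packs = 36 g.
36 g ≤ 50 g (ocean vessel limit, Class 4.1) — within limit.

No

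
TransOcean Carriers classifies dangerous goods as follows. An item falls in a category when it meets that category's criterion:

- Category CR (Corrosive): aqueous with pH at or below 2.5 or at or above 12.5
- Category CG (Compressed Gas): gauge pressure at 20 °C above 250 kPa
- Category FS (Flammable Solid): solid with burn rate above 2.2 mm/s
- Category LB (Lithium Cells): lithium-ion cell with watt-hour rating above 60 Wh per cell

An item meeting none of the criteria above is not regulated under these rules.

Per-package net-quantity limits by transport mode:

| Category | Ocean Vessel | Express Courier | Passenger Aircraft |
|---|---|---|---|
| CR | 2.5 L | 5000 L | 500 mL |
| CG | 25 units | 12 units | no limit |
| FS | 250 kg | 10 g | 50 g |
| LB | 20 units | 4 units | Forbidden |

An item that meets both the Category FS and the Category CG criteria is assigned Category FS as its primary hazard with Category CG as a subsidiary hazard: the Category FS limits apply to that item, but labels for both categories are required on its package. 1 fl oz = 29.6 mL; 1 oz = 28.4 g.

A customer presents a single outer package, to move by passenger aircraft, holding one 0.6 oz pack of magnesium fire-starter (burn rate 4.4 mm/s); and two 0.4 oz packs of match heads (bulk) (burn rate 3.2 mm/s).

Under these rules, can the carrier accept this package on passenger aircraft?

Yes

Burn rate 4.4 mm/s meets the Category FS criterion (Flammable Solid), so the magnesium fire-starter is Category FS.
The match heads (bulk) have burn rate 3.2 mm/s, which is > 2.2 mm/s, so they are Category FS (Flammable Solid).
Category FS net quantity: (one 0.6 oz pack = 17.04 g) + (two 0.4 oz packs = 22.72 g) = 39.76 g.
39.76 g is within the passenger aircraft limit of 50 g for Category FS.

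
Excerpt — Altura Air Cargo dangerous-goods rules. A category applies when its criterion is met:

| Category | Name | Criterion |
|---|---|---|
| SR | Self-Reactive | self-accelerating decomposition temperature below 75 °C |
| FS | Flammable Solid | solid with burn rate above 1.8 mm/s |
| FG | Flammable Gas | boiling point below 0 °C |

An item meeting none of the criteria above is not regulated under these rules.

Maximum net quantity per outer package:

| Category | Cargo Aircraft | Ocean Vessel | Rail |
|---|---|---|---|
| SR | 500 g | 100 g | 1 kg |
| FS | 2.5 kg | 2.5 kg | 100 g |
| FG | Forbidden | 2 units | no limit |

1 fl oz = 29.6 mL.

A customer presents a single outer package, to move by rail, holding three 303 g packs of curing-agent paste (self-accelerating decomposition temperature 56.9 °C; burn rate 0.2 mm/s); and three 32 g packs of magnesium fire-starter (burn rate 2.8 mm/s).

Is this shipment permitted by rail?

Yes

The curing-agent paste has self-accelerating decomposition temperature 56.9 °C, which is < 75 °C, so it is Category SR (Self-Reactive).
The magnesium fire-starter has burn rate 2.8 mm/s, which is > 1.8 mm/s, so it is Category FS (Flammable Solid).
Category FS quantity: three 32 g packs = 96 g.
96 g is within the rail limit of 100 g for Category FS.
Category SR quantity: three 303 g packs = 909 g.
909 g ≤ 1 kg (rail limit, Category SR) — within limit.
Every hazard category is within its rail limit and no segregation rule is violated.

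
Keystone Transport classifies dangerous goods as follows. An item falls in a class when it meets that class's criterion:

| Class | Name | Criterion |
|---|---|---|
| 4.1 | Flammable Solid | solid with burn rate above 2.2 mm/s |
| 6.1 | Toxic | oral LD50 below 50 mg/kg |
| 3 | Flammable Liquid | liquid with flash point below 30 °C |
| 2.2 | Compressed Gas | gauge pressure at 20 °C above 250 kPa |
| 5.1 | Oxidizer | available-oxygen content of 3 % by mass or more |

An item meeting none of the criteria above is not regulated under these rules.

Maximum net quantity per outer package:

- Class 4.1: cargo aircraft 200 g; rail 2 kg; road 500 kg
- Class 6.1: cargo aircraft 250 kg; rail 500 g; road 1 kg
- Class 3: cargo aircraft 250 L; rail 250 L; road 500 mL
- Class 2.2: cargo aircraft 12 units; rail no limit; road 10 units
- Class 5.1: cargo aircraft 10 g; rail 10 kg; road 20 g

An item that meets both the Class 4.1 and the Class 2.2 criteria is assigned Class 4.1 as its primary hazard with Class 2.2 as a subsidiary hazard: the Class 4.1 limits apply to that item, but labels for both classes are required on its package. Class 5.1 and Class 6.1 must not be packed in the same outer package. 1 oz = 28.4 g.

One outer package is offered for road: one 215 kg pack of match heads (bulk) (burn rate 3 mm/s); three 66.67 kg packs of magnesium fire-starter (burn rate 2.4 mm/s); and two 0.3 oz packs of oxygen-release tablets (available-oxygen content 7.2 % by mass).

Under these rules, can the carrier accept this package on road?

Yes

Match heads (bulk): burn rate 3 mm/s > 2.2 mm/s → Class 4.1 (Flammable Solid).
With burn rate 2.4 mm/s (> 2.2 mm/s), the magnesium fire-starter falls in Class 4.1.
With available-oxygen content 7.2 % by mass (≥ 3 % by mass), the oxygen-release tablets fall in Class 5.1.
Class 5.1 quantity: two 0.3 oz packs = 17.04 g.
17.04 g ≤ 20 g (road limit, Class 5.1) — within limit.
Class 4.1 net quantity: 215 kg + (three 66.67 kg packs = 200.01 kg) = 415.01 kg.
415.01 kg ≤ 500 kg (road limit, Class 4.1) — within limit.
The segregation rule (Class 5.1 with Class 6.1) does not apply to Class 5.1 with Class 4.1.
Every hazard class is within its road limit and no segregation rule is violated.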